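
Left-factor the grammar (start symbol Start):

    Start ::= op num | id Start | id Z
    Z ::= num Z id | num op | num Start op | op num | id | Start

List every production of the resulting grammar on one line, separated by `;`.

Start ::= op num | id Start1; Z ::= op num | id | Start | num Z1; Start1 ::= Start | Z; Z1 ::= Z id | op | Start op

Start has alternatives sharing prefix 'id': factor to Start → id Start1 with Start1 → Start | Z.
Z has alternatives sharing prefix 'num': factor to Z → num Z1 with Z1 → Z id | op | Start op.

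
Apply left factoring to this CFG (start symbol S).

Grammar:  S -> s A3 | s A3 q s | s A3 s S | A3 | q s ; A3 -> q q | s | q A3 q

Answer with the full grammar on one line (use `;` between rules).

S -> A3 | q s | s A3 S'; A3 -> s | q A3'; S' -> ε | q s | s S; A3' -> q | A3 q

S has alternatives sharing prefix 's A3': factor to S → s A3 S' with S' → ε | q s | s S.
A3 has alternatives sharing prefix 'q': factor to A3 → q A3' with A3' → q | A3 q.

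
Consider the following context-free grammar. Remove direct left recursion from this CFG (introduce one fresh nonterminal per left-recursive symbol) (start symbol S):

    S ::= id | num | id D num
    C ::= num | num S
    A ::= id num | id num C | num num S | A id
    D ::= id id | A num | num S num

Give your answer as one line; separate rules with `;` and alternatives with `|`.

A is directly left-recursive.
For A: α = {id}, β = {id num, id num C, num num S}. Rewrite as A → β A' and A' → α A' | ε.

S ::= id | num | id D num; C ::= num | num S; A ::= id num A' | id num C A' | num num S A'; D ::= id id | A num | num S num; A' ::= id A' | eps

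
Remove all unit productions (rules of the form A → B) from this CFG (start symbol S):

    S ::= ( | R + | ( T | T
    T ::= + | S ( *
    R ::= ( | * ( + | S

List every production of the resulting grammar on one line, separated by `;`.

Unit pairs: R ⇒* {S, T}; S ⇒* {T}.
For each unit pair (A, B), copy every non-unit production of B to A, then drop all unit productions.

S ::= ( | R + | ( T | + | S ( *; T ::= + | S ( *; R ::= ( | R + | ( T | * ( + | + | S ( *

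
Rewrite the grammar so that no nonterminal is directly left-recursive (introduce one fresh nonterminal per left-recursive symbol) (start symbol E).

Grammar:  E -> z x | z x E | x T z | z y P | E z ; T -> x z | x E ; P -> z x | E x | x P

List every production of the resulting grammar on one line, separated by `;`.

E -> z x E' | z x E E' | x T z E' | z y P E'; T -> x z | x E; P -> z x | E x | x P; E' -> z E' | ε

Directly left-recursive nonterminal: E.
For E: α = {z}, β = {z x, z x E, x T z, z y P}. Rewrite as E → β E' and E' → α E' | ε.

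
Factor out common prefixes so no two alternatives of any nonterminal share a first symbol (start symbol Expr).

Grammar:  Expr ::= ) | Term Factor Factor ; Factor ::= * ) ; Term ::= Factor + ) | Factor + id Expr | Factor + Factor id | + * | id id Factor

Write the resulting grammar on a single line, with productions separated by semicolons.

Expr ::= ) | Term Factor Factor; Factor ::= * ); Term ::= + * | id id Factor | Factor + Term1; Term1 ::= ) | id Expr | Factor id

Term has alternatives sharing prefix 'Factor +': factor to Term → Factor + Term1 with Term1 → ) | id Expr | Factor id.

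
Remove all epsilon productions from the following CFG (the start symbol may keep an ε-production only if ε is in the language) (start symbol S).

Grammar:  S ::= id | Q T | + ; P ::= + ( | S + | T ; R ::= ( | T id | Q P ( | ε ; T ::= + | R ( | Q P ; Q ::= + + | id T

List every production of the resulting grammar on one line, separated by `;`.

S ::= id | Q T | +; P ::= + ( | S + | T; R ::= ( | T id | Q P (; T ::= + | R ( | ( | Q P; Q ::= + + | id T

Nullable set = {R}.
ε ∉ L(G), so no ε-production is kept.
Expand every rule over subsets of its nullable positions: T → R ( gives R ( | (.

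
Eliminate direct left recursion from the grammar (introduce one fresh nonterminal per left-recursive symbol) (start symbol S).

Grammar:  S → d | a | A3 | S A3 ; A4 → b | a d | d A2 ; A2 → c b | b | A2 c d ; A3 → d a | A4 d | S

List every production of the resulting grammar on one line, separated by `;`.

S, A2 are directly left-recursive.
For S: α = {A3}, β = {d, a, A3}. Rewrite as S → β S' and S' → α S' | ε.
For A2: α = {c d}, β = {c b, b}. Rewrite as A2 → β A2' and A2' → α A2' | ε.

S → d S' | a S' | A3 S'; A4 → b | a d | d A2; A2 → c b A2' | b A2'; A3 → d a | A4 d | S; S' → A3 S' | epsilon; A2' → c d A2' | epsilon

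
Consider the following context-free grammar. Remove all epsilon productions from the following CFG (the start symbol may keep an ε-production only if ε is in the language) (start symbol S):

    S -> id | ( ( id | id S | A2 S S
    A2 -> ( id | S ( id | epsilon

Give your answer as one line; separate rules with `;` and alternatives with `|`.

Nullable nonterminals: {A2}.
ε ∉ L(G), so no ε-production is kept.
Add the nullable-subset variants: S → A2 S S gives A2 S S | S S.

S -> id | ( ( id | id S | A2 S S | S S; A2 -> ( id | S ( id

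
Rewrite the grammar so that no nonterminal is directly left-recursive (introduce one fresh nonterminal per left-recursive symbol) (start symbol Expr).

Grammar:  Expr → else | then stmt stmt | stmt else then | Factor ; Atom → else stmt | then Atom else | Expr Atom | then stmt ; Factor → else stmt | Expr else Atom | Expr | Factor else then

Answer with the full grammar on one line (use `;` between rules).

Factor is directly left-recursive.
For Factor: α = {else then}, β = {else stmt, Expr else Atom, Expr}. Rewrite as Factor → β Factor1 and Factor1 → α Factor1 | ε.

Expr → else | then stmt stmt | stmt else then | Factor; Atom → else stmt | then Atom else | Expr Atom | then stmt; Factor → else stmt Factor1 | Expr else Atom Factor1 | Expr Factor1; Factor1 → else then Factor1 | ε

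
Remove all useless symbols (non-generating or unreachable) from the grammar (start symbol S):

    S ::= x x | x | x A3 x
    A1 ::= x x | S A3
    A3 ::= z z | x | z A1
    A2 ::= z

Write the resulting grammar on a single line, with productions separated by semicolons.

S ::= x x | x | x A3 x; A1 ::= x x | S A3; A3 ::= z z | x | z A1

Generating nonterminals: {A1, A2, A3, S}.
Reachable from S after that: {A1, A3, S}.
Removed useless symbols: {A2} and every production mentioning them.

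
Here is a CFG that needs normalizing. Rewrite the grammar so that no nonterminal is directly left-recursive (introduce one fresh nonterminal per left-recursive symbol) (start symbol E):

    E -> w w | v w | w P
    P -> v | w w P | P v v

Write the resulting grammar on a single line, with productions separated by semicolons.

Directly left-recursive nonterminal: P.
For P: α = {v v}, β = {v, w w P}. Rewrite as P → β P' and P' → α P' | ε.

E -> w w | v w | w P; P -> v P' | w w P P'; P' -> v v P' | ε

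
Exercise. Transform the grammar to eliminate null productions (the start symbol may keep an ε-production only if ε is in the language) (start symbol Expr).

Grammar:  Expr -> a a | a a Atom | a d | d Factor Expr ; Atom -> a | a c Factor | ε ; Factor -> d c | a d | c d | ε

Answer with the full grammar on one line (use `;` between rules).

Nullable nonterminals: {Atom, Factor}.
ε ∉ L(G), so no ε-production is kept.
Add the nullable-subset variants: Expr → d Factor Expr gives d Factor Expr | d Expr. Atom → a c Factor gives a c Factor | a c.

Expr -> a a | a a Atom | a d | d Factor Expr | d Expr; Atom -> a | a c Factor | a c; Factor -> d c | a d | c d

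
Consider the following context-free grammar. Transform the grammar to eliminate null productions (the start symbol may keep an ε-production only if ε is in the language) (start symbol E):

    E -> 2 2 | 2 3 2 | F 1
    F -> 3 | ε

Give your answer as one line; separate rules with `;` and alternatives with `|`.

E -> 2 2 | 2 3 2 | F 1 | 1; F -> 3

Nullable set = {F}.
ε ∉ L(G), so no ε-production is kept.
Expand every rule over subsets of its nullable positions: E → F 1 gives F 1 | 1.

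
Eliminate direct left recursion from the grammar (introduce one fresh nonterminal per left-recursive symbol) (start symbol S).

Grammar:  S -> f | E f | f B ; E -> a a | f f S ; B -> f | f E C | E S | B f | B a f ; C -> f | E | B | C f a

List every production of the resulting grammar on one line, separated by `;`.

Directly left-recursive nonterminals: B, C.
For B: α = {f, a f}, β = {f, f E C, E S}. Rewrite as B → β B' and B' → α B' | ε.
For C: α = {f a}, β = {f, E, B}. Rewrite as C → β C' and C' → α C' | ε.

S -> f | E f | f B; E -> a a | f f S; B -> f B' | f E C B' | E S B'; C -> f C' | E C' | B C'; B' -> f B' | a f B' | eps; C' -> f a C' | eps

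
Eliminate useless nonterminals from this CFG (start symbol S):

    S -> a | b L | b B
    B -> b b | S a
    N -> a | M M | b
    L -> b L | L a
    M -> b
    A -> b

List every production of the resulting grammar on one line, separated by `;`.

Generating nonterminals: {A, B, M, N, S}.
Reachable from S after that: {B, S}.
Removed useless symbols: {A, L, M, N} and every production mentioning them.

S -> a | b B; B -> b b | S a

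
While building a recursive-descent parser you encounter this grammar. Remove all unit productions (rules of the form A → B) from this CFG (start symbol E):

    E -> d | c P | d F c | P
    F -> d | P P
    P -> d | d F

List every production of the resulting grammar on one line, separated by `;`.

E -> d | c P | d F c | d F; F -> d | P P; P -> d | d F

Unit pairs: E ⇒* {P}.
Replace each nonterminal's rules with the union of the non-unit rules of every nonterminal it unit-derives.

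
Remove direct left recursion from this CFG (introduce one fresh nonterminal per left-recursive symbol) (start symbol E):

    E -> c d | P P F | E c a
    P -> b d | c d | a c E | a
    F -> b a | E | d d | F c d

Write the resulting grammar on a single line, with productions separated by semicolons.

Left recursion appears on E, F.
For E: α = {c a}, β = {c d, P P F}. Rewrite as E → β E' and E' → α E' | ε.
For F: α = {c d}, β = {b a, E, d d}. Rewrite as F → β F' and F' → α F' | ε.

E -> c d E' | P P F E'; P -> b d | c d | a c E | a; F -> b a F' | E F' | d d F'; E' -> c a E' | ε; F' -> c d F' | ε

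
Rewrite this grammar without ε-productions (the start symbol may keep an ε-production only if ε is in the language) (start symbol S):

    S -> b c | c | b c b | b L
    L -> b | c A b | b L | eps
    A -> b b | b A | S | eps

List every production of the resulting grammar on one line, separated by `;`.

Nullable set = {A, L}.
ε ∉ L(G), so no ε-production is kept.
For each production, add variants omitting each subset of nullable occurrences: S → b L gives b L | b. L → c A b gives c A b | c b. A → b A gives b A | b.

S -> b c | c | b c b | b L | b; L -> b | c A b | c b | b L; A -> b b | b A | b | S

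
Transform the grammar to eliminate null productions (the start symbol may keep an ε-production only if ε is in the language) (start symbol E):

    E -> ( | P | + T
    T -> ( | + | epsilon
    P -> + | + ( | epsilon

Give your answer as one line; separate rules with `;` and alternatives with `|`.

Nullable set = {E, P, T}.
ε ∈ L(G) since E is nullable, so keep E → ε.
Expand every rule over subsets of its nullable positions: E → + T gives + T | +.

E -> ( | P | + T | + | epsilon; T -> ( | +; P -> + | + (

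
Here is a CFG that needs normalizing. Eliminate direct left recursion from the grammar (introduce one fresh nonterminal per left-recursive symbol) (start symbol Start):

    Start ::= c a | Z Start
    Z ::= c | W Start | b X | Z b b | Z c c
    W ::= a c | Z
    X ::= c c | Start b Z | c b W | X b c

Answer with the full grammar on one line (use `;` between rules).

Start ::= c a | Z Start; Z ::= c Z1 | W Start Z1 | b X Z1; W ::= a c | Z; X ::= c c X1 | Start b Z X1 | c b W X1; Z1 ::= b b Z1 | c c Z1 | ε; X1 ::= b c X1 | ε

Z, X are directly left-recursive.
For Z: α = {b b, c c}, β = {c, W Start, b X}. Rewrite as Z → β Z1 and Z1 → α Z1 | ε.
For X: α = {b c}, β = {c c, Start b Z, c b W}. Rewrite as X → β X1 and X1 → α X1 | ε.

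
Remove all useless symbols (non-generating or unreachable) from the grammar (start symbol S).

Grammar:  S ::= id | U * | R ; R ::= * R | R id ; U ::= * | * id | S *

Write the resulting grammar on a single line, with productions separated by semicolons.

Generating nonterminals: {S, U}.
Reachable from S after that: {S, U}.
Removed useless symbols: {R} and every production mentioning them.

S ::= id | U *; U ::= * | * id | S *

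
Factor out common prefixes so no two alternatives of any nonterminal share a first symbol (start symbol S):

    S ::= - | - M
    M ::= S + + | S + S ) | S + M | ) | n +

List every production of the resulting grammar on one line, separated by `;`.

S ::= - S'; M ::= ) | n + | S + M'; S' ::= ε | M; M' ::= + | S ) | M

S has alternatives sharing prefix '-': factor to S → - S' with S' → ε | M.
M has alternatives sharing prefix 'S +': factor to M → S + M' with M' → + | S ) | M.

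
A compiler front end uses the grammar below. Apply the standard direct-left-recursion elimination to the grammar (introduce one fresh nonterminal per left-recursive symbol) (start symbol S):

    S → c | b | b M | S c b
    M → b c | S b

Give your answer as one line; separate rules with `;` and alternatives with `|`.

S → c S' | b S' | b M S'; M → b c | S b; S' → c b S' | eps

Directly left-recursive nonterminal: S.
For S: α = {c b}, β = {c, b, b M}. Rewrite as S → β S' and S' → α S' | ε.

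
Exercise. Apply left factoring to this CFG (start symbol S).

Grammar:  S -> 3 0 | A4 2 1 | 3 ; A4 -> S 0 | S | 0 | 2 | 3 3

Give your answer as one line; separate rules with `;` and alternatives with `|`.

S has alternatives sharing prefix '3': factor to S → 3 S' with S' → 0 | ε.
A4 has alternatives sharing prefix 'S': factor to A4 → S A4' with A4' → 0 | ε.

S -> A4 2 1 | 3 S'; A4 -> 0 | 2 | 3 3 | S A4'; S' -> 0 | ε; A4' -> 0 | ε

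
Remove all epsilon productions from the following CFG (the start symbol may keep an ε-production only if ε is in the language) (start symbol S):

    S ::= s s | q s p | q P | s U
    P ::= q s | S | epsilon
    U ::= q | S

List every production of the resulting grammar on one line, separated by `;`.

The nullable symbols are {P}.
ε ∉ L(G), so no ε-production is kept.
Expand every rule over subsets of its nullable positions: S → q P gives q P | q.

S ::= s s | q s p | q P | q | s U; P ::= q s | S; U ::= q | S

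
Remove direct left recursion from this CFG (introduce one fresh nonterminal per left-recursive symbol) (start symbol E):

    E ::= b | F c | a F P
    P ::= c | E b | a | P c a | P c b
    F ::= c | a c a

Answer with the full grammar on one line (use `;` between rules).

Directly left-recursive nonterminal: P.
For P: α = {c a, c b}, β = {c, E b, a}. Rewrite as P → β P' and P' → α P' | ε.

E ::= b | F c | a F P; P ::= c P' | E b P' | a P'; F ::= c | a c a; P' ::= c a P' | c b P' | ε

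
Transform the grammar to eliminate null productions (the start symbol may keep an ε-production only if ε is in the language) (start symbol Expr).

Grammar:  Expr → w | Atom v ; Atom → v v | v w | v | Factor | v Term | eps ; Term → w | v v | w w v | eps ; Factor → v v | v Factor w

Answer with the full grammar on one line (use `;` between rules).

The nullable symbols are {Atom, Term}.
ε ∉ L(G), so no ε-production is kept.
Expand every rule over subsets of its nullable positions: Expr → Atom v gives Atom v | v.

Expr → w | Atom v | v; Atom → v v | v w | v | Factor | v Term; Term → w | v v | w w v; Factor → v v | v Factor w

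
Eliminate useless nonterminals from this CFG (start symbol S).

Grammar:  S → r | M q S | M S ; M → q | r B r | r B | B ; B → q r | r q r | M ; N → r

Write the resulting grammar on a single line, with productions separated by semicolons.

S → r | M q S | M S; M → q | r B r | r B | B; B → q r | r q r | M

Generating nonterminals: {B, M, N, S}.
Reachable from S after that: {B, M, S}.
Removed useless symbols: {N} and every production mentioning them.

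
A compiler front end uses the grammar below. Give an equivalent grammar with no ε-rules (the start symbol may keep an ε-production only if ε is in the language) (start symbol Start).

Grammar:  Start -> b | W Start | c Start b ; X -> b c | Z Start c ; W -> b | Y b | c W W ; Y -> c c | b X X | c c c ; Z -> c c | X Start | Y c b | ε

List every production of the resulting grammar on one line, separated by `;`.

Start -> b | W Start | c Start b; X -> b c | Z Start c | Start c; W -> b | Y b | c W W; Y -> c c | b X X | c c c; Z -> c c | X Start | Y c b

Nullable set = {Z}.
ε ∉ L(G), so no ε-production is kept.
Expand every rule over subsets of its nullable positions: X → Z Start c gives Z Start c | Start c.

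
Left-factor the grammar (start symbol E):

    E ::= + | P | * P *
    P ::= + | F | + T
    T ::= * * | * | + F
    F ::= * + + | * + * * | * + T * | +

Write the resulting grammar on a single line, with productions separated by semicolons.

E ::= + | P | * P *; P ::= F | + P'; T ::= + F | * T'; F ::= + | * + F'; P' ::= ε | T; T' ::= * | ε; F' ::= + | * * | T *

P has alternatives sharing prefix '+': factor to P → + P' with P' → ε | T.
T has alternatives sharing prefix '*': factor to T → * T' with T' → * | ε.
F has alternatives sharing prefix '* +': factor to F → * + F' with F' → + | * * | T *.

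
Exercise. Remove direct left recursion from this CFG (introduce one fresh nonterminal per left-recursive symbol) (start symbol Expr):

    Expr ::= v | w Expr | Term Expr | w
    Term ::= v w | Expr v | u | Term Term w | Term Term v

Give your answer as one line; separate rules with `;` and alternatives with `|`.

Expr ::= v | w Expr | Term Expr | w; Term ::= v w Term1 | Expr v Term1 | u Term1; Term1 ::= Term w Term1 | Term v Term1 | ε

Left recursion appears on Term.
For Term: α = {Term w, Term v}, β = {v w, Expr v, u}. Rewrite as Term → β Term1 and Term1 → α Term1 | ε.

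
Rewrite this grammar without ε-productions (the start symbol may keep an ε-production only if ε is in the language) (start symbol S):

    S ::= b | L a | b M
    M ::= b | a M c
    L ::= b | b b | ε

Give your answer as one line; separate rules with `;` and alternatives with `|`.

S ::= b | L a | a | b M; M ::= b | a M c; L ::= b | b b

Nullable nonterminals: {L}.
ε ∉ L(G), so no ε-production is kept.
For each production, add variants omitting each subset of nullable occurrences: S → L a gives L a | a.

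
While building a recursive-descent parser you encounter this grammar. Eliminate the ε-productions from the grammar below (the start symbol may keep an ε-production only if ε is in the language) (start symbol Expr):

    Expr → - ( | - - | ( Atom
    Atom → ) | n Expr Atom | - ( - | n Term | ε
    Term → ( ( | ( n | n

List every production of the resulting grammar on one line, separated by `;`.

Expr → - ( | - - | ( Atom | (; Atom → ) | n Expr Atom | n Expr | - ( - | n Term; Term → ( ( | ( n | n

Nullable nonterminals: {Atom}.
ε ∉ L(G), so no ε-production is kept.
For each production, add variants omitting each subset of nullable occurrences: Expr → ( Atom gives ( Atom | (. Atom → n Expr Atom gives n Expr Atom | n Expr.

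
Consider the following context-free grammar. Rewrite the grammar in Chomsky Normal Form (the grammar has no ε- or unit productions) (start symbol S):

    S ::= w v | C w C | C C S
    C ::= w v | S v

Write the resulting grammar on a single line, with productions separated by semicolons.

S ::= X1 X2 | C Y1 | C Y2; C ::= X1 X2 | S X2; X1 ::= w; X2 ::= v; Y1 ::= X1 C; Y2 ::= C S

Introduce a nonterminal for each terminal appearing in a rule of length ≥ 2: X1 → w, X2 → v.
Binarize each right-hand side of length ≥ 3 by chaining fresh nonterminals (Y1, Y2, …): affected rules were S → C X1 C; S → C C S.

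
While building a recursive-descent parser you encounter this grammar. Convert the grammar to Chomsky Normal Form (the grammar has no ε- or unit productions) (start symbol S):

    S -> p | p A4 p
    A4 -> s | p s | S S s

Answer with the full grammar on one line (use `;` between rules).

Introduce a nonterminal for each terminal appearing in a rule of length ≥ 2: X1 → p, X2 → s.
Binarize each right-hand side of length ≥ 3 by chaining fresh nonterminals (Y1, Y2, …): affected rules were S → X1 A4 X1; A4 → S S X2.

S -> p | X1 Y1; A4 -> s | X1 X2 | S Y2; X1 -> p; X2 -> s; Y1 -> A4 X1; Y2 -> S X2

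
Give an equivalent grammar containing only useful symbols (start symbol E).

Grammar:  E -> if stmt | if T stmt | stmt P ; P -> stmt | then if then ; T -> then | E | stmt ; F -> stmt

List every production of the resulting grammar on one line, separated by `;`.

Generating nonterminals: {E, F, P, T}.
Reachable from E after that: {E, P, T}.
Removed useless symbols: {F} and every production mentioning them.

E -> if stmt | if T stmt | stmt P; P -> stmt | then if then; T -> then | E | stmt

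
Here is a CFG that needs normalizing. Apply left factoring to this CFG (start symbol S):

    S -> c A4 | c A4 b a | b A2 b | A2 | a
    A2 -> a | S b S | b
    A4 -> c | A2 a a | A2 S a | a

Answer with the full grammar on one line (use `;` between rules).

S has alternatives sharing prefix 'c A4': factor to S → c A4 S' with S' → ε | b a.
A4 has alternatives sharing prefix 'A2': factor to A4 → A2 A4' with A4' → a a | S a.

S -> b A2 b | A2 | a | c A4 S'; A2 -> a | S b S | b; A4 -> c | a | A2 A4'; S' -> ε | b a; A4' -> a a | S a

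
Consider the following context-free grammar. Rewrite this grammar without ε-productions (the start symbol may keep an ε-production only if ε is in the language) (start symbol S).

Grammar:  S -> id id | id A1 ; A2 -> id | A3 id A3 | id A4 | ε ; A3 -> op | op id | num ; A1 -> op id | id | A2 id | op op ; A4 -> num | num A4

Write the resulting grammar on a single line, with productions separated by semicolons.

The nullable symbols are {A2}.
ε ∉ L(G), so no ε-production is kept.

S -> id id | id A1; A2 -> id | A3 id A3 | id A4; A3 -> op | op id | num; A1 -> op id | id | A2 id | op op; A4 -> num | num A4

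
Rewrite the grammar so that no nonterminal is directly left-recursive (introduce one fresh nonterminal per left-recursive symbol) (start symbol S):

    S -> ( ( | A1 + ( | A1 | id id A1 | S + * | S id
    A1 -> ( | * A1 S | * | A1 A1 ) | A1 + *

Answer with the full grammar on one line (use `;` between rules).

Directly left-recursive nonterminals: S, A1.
For S: α = {+ *, id}, β = {( (, A1 + (, A1, id id A1}. Rewrite as S → β S' and S' → α S' | ε.
For A1: α = {A1 ), + *}, β = {(, * A1 S, *}. Rewrite as A1 → β A1' and A1' → α A1' | ε.

S -> ( ( S' | A1 + ( S' | A1 S' | id id A1 S'; A1 -> ( A1' | * A1 S A1' | * A1'; S' -> + * S' | id S' | ε; A1' -> A1 ) A1' | + * A1' | ε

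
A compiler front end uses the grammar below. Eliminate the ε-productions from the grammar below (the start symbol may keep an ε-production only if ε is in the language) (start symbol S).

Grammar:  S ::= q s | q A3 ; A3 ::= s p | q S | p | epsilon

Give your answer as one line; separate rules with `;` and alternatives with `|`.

S ::= q s | q A3 | q; A3 ::= s p | q S | p

The nullable symbols are {A3}.
ε ∉ L(G), so no ε-production is kept.
For each production, add variants omitting each subset of nullable occurrences: S → q A3 gives q A3 | q.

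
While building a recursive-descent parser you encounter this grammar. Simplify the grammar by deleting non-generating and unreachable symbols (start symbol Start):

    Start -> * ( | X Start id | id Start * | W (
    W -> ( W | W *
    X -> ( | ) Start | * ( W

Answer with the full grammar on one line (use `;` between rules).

Generating nonterminals: {Start, X}.
Reachable from Start after that: {Start, X}.
Removed useless symbols: {W} and every production mentioning them.

Start -> * ( | X Start id | id Start *; X -> ( | ) Start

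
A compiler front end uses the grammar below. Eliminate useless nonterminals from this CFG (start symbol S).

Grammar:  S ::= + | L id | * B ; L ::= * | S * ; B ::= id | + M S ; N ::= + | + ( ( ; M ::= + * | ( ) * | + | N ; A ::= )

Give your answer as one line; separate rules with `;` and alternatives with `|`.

Generating nonterminals: {A, B, L, M, N, S}.
Reachable from S after that: {B, L, M, N, S}.
Removed useless symbols: {A} and every production mentioning them.

S ::= + | L id | * B; L ::= * | S *; B ::= id | + M S; N ::= + | + ( (; M ::= + * | ( ) * | + | N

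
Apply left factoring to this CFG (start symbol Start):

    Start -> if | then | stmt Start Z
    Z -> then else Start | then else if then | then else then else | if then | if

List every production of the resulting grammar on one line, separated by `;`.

Start -> if | then | stmt Start Z; Z -> then else Z1 | if Z2; Z1 -> Start | if then | then else; Z2 -> then | ε

Z has alternatives sharing prefix 'then else': factor to Z → then else Z1 with Z1 → Start | if then | then else.
Z has alternatives sharing prefix 'if': factor to Z → if Z2 with Z2 → then | ε.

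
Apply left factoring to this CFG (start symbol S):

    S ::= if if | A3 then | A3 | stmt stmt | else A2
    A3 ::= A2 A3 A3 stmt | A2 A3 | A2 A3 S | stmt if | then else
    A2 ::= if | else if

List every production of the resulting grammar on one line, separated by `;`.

S ::= if if | stmt stmt | else A2 | A3 S'; A3 ::= stmt if | then else | A2 A3 A3'; A2 ::= if | else if; S' ::= then | eps; A3' ::= A3 stmt | eps | S

S has alternatives sharing prefix 'A3': factor to S → A3 S' with S' → then | ε.
A3 has alternatives sharing prefix 'A2 A3': factor to A3 → A2 A3 A3' with A3' → A3 stmt | ε | S.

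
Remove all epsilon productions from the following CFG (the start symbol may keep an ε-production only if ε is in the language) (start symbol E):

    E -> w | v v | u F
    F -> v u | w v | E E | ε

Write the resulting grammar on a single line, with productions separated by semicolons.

E -> w | v v | u F | u; F -> v u | w v | E E

Nullable set = {F}.
ε ∉ L(G), so no ε-production is kept.
For each production, add variants omitting each subset of nullable occurrences: E → u F gives u F | u.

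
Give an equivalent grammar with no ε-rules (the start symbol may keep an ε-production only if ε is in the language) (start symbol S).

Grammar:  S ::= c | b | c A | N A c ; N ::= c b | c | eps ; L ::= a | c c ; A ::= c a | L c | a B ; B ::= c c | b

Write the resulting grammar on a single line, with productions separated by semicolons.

Nullable set = {N}.
ε ∉ L(G), so no ε-production is kept.
Add the nullable-subset variants: S → N A c gives N A c | A c.

S ::= c | b | c A | N A c | A c; N ::= c b | c; L ::= a | c c; A ::= c a | L c | a B; B ::= c c | b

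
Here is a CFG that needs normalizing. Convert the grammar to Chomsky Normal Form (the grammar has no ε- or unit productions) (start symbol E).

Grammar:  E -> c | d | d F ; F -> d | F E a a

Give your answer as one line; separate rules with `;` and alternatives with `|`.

E -> c | d | X1 F; F -> d | F Y1; X1 -> d; X2 -> a; Y1 -> E Y2; Y2 -> X2 X2

Introduce a nonterminal for each terminal appearing in a rule of length ≥ 2: X1 → d, X2 → a.
Binarize each right-hand side of length ≥ 3 by chaining fresh nonterminals (Y1, Y2, …): affected rules were F → F E X2 X2.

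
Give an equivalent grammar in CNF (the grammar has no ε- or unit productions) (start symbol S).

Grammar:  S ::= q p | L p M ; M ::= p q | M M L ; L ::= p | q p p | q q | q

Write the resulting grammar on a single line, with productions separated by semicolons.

S ::= X1 X2 | L Y1; M ::= X2 X1 | M Y2; L ::= p | X1 Y3 | X1 X1 | q; X1 ::= q; X2 ::= p; Y1 ::= X2 M; Y2 ::= M L; Y3 ::= X2 X2

Introduce a nonterminal for each terminal appearing in a rule of length ≥ 2: X1 → q, X2 → p.
Binarize each right-hand side of length ≥ 3 by chaining fresh nonterminals (Y1, Y2, …): affected rules were S → L X2 M; M → M M L; L → X1 X2 X2.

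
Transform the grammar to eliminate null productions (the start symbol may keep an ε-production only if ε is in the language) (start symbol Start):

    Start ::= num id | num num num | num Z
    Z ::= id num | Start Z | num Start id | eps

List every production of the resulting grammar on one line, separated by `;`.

Start ::= num id | num num num | num Z | num; Z ::= id num | Start Z | Start | num Start id

The nullable symbols are {Z}.
ε ∉ L(G), so no ε-production is kept.
Expand every rule over subsets of its nullable positions: Start → num Z gives num Z | num. Z → Start Z gives Start Z | Start.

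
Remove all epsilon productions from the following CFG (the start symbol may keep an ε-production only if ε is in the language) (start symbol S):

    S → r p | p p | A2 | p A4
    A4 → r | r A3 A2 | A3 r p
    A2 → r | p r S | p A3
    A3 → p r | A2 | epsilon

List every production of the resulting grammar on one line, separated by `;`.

S → r p | p p | A2 | p A4; A4 → r | r A3 A2 | r A2 | A3 r p | r p; A2 → r | p r S | p A3 | p; A3 → p r | A2

Nullable nonterminals: {A3}.
ε ∉ L(G), so no ε-production is kept.
For each production, add variants omitting each subset of nullable occurrences: A4 → r A3 A2 gives r A3 A2 | r A2. A4 → A3 r p gives A3 r p | r p. A2 → p A3 gives p A3 | p.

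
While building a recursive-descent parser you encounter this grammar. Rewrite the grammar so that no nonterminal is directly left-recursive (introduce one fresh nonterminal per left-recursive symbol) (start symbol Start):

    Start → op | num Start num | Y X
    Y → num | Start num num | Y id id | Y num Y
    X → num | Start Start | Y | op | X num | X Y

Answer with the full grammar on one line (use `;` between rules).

Start → op | num Start num | Y X; Y → num Y1 | Start num num Y1; X → num X1 | Start Start X1 | Y X1 | op X1; Y1 → id id Y1 | num Y Y1 | ε; X1 → num X1 | Y X1 | ε

Directly left-recursive nonterminals: Y, X.
For Y: α = {id id, num Y}, β = {num, Start num num}. Rewrite as Y → β Y1 and Y1 → α Y1 | ε.
For X: α = {num, Y}, β = {num, Start Start, Y, op}. Rewrite as X → β X1 and X1 → α X1 | ε.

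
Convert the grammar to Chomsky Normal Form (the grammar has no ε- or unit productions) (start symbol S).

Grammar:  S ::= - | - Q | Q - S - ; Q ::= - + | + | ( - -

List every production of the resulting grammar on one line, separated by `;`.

S ::= - | X1 Q | Q Y1; Q ::= X1 X2 | + | X3 Y3; X1 ::= -; X2 ::= +; X3 ::= (; Y1 ::= X1 Y2; Y2 ::= S X1; Y3 ::= X1 X1

Introduce a nonterminal for each terminal appearing in a rule of length ≥ 2: X1 → -, X2 → +, X3 → (.
Binarize each right-hand side of length ≥ 3 by chaining fresh nonterminals (Y1, Y2, …): affected rules were S → Q X1 S X1; Q → X3 X1 X1.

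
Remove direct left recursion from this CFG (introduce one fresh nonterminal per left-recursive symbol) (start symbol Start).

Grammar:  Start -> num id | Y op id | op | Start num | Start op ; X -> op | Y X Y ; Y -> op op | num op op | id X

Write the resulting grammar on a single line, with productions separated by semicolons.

Start is directly left-recursive.
For Start: α = {num, op}, β = {num id, Y op id, op}. Rewrite as Start → β Start1 and Start1 → α Start1 | ε.

Start -> num id Start1 | Y op id Start1 | op Start1; X -> op | Y X Y; Y -> op op | num op op | id X; Start1 -> num Start1 | op Start1 | ε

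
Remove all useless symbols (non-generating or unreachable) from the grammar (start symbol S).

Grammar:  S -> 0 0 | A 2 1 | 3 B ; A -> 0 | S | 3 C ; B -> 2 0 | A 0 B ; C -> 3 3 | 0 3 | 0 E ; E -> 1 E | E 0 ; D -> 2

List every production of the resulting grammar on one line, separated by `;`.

Generating nonterminals: {A, B, C, D, S}.
Reachable from S after that: {A, B, C, S}.
Removed useless symbols: {D, E} and every production mentioning them.

S -> 0 0 | A 2 1 | 3 B; A -> 0 | S | 3 C; B -> 2 0 | A 0 B; C -> 3 3 | 0 3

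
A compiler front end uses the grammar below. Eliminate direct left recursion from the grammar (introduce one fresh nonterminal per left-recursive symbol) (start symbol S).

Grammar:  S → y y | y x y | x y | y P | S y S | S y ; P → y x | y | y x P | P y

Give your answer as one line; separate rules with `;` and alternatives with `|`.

S → y y S' | y x y S' | x y S' | y P S'; P → y x P' | y P' | y x P P'; S' → y S S' | y S' | ε; P' → y P' | ε

Directly left-recursive nonterminals: S, P.
For S: α = {y S, y}, β = {y y, y x y, x y, y P}. Rewrite as S → β S' and S' → α S' | ε.
For P: α = {y}, β = {y x, y, y x P}. Rewrite as P → β P' and P' → α P' | ε.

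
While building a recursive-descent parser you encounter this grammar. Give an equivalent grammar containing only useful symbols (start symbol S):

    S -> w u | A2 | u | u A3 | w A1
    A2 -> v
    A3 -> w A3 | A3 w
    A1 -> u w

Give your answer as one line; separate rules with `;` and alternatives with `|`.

Generating nonterminals: {A1, A2, S}.
Reachable from S after that: {A1, A2, S}.
Removed useless symbols: {A3} and every production mentioning them.

S -> w u | A2 | u | w A1; A2 -> v; A1 -> u w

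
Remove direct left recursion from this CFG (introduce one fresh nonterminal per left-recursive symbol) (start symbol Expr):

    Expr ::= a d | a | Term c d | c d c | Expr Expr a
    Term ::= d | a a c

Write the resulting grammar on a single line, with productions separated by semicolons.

Expr ::= a d Expr1 | a Expr1 | Term c d Expr1 | c d c Expr1; Term ::= d | a a c; Expr1 ::= Expr a Expr1 | ε

Left recursion appears on Expr.
For Expr: α = {Expr a}, β = {a d, a, Term c d, c d c}. Rewrite as Expr → β Expr1 and Expr1 → α Expr1 | ε.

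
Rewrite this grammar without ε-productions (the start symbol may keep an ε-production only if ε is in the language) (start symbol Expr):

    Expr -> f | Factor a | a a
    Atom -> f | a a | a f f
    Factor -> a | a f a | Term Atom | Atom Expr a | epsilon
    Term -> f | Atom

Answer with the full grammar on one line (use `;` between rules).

The nullable symbols are {Factor}.
ε ∉ L(G), so no ε-production is kept.
For each production, add variants omitting each subset of nullable occurrences: Expr → Factor a gives Factor a | a.

Expr -> f | Factor a | a | a a; Atom -> f | a a | a f f; Factor -> a | a f a | Term Atom | Atom Expr a; Term -> f | Atom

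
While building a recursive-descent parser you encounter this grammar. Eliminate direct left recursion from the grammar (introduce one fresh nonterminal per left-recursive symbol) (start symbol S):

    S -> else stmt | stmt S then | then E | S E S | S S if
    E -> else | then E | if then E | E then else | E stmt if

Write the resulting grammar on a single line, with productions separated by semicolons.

Directly left-recursive nonterminals: S, E.
For S: α = {E S, S if}, β = {else stmt, stmt S then, then E}. Rewrite as S → β S' and S' → α S' | ε.
For E: α = {then else, stmt if}, β = {else, then E, if then E}. Rewrite as E → β E' and E' → α E' | ε.

S -> else stmt S' | stmt S then S' | then E S'; E -> else E' | then E E' | if then E E'; S' -> E S S' | S if S' | ε; E' -> then else E' | stmt if E' | ε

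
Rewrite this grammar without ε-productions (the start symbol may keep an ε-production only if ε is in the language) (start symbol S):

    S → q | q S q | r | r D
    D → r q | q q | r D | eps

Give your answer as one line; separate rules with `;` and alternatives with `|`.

S → q | q S q | r | r D; D → r q | q q | r D | r

The nullable symbols are {D}.
ε ∉ L(G), so no ε-production is kept.
Add the nullable-subset variants: D → r D gives r D | r.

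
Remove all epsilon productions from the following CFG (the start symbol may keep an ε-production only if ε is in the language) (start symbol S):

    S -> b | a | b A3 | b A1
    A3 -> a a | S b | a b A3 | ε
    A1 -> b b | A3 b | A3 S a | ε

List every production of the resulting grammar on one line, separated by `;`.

S -> b | a | b A3 | b A1; A3 -> a a | S b | a b A3 | a b; A1 -> b b | A3 b | b | A3 S a | S a

Nullable set = {A1, A3}.
ε ∉ L(G), so no ε-production is kept.
Add the nullable-subset variants: A3 → a b A3 gives a b A3 | a b. A1 → A3 b gives A3 b | b. A1 → A3 S a gives A3 S a | S a.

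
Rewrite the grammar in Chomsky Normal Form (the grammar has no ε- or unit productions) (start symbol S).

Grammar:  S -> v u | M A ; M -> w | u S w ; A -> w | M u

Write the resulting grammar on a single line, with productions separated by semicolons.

S -> X1 X2 | M A; M -> w | X2 Y1; A -> w | M X2; X1 -> v; X2 -> u; X3 -> w; Y1 -> S X3

Introduce a nonterminal for each terminal appearing in a rule of length ≥ 2: X1 → v, X2 → u, X3 → w.
Binarize each right-hand side of length ≥ 3 by chaining fresh nonterminals (Y1, Y2, …): affected rules were M → X2 S X3.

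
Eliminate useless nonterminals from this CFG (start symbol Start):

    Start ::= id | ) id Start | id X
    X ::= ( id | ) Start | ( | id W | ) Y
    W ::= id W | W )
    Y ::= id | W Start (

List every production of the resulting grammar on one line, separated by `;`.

Generating nonterminals: {Start, X, Y}.
Reachable from Start after that: {Start, X, Y}.
Removed useless symbols: {W} and every production mentioning them.

Start ::= id | ) id Start | id X; X ::= ( id | ) Start | ( | ) Y; Y ::= id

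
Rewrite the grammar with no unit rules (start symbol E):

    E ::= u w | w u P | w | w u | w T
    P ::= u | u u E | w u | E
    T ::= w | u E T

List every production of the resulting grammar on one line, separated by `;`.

E ::= u w | w u P | w | w u | w T; P ::= u w | w u P | w | w u | w T | u | u u E; T ::= w | u E T

Unit pairs: P ⇒* {E}.
For every A with A ⇒* B via unit rules, add B's non-unit alternatives to A; then delete every rule of the form X → Y.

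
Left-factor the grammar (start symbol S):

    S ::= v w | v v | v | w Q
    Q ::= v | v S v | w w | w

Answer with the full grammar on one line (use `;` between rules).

S ::= w Q | v S'; Q ::= v Q' | w Q''; S' ::= w | v | ε; Q' ::= ε | S v; Q'' ::= w | ε

S has alternatives sharing prefix 'v': factor to S → v S' with S' → w | v | ε.
Q has alternatives sharing prefix 'v': factor to Q → v Q' with Q' → ε | S v.
Q has alternatives sharing prefix 'w': factor to Q → w Q'' with Q'' → w | ε.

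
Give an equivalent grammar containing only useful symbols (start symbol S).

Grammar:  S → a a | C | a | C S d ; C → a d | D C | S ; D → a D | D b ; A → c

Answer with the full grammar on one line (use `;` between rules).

Generating nonterminals: {A, C, S}.
Reachable from S after that: {C, S}.
Removed useless symbols: {A, D} and every production mentioning them.

S → a a | C | a | C S d; C → a d | S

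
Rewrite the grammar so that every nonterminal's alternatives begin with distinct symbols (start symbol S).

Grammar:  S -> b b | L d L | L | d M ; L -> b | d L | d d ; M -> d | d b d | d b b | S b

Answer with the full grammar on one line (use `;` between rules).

S has alternatives sharing prefix 'L': factor to S → L S' with S' → d L | ε.
L has alternatives sharing prefix 'd': factor to L → d L' with L' → L | d.
M has alternatives sharing prefix 'd': factor to M → d M' with M' → ε | b d | b b.
M' has alternatives sharing prefix 'b': factor to M' → b M'' with M'' → d | b.

S -> b b | d M | L S'; L -> b | d L'; M -> S b | d M'; S' -> d L | epsilon; L' -> L | d; M' -> epsilon | b M''; M'' -> d | b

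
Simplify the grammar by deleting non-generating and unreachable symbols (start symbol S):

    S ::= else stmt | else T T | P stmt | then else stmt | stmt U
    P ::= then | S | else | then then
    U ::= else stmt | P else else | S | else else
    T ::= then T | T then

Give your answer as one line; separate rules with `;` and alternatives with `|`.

S ::= else stmt | P stmt | then else stmt | stmt U; P ::= then | S | else | then then; U ::= else stmt | P else else | S | else else

Generating nonterminals: {P, S, U}.
Reachable from S after that: {P, S, U}.
Removed useless symbols: {T} and every production mentioning them.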